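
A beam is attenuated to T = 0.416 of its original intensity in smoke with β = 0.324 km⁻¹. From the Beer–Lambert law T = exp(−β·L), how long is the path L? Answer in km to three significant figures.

2.71 km

Beer–Lambert: T = exp(−βL) ⇒ L = −ln(T)/β = −ln(0.416)/0.324 = 0.8771/0.324 = 2.707 km.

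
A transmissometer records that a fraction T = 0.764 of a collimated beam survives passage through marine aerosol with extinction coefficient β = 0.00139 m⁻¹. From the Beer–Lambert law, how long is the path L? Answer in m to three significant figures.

Beer–Lambert: T = exp(−βL) ⇒ L = −ln(T)/β = −ln(0.764)/0.00139 = 0.2692/0.00139 = 193.7 m.

194 m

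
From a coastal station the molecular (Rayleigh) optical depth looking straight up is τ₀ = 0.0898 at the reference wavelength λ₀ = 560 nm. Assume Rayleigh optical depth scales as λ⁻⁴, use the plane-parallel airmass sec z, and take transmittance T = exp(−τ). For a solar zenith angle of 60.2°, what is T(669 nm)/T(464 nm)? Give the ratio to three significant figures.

Airmass: sec 60.2° = 2.0122.
τ(669 nm) = 0.0898 × (560/669)⁴ × 2.0122 = 0.0898 × 0.4910 × 2.0122 = 0.0887.
τ(464 nm) = 0.0898 × (560/464)⁴ × 2.0122 = 0.0898 × 2.1217 × 2.0122 = 0.3834.
T(669)/T(464) = exp(τ_B − τ_A) = exp(0.2947) = 1.3427.

1.34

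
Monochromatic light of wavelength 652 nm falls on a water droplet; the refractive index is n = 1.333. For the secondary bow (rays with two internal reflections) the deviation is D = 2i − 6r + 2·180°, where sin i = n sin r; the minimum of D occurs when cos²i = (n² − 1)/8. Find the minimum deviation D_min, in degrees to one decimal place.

230.9°

cos²i = (1.77689 − 1)/8 = 0.09711; i = arccos(0.31163) = 71.843°.
sin r = sin 71.843°/1.333 = 0.71283; r = 45.466°.
D_min = 2·71.843° − 6·45.466° + 360° = 230.891°.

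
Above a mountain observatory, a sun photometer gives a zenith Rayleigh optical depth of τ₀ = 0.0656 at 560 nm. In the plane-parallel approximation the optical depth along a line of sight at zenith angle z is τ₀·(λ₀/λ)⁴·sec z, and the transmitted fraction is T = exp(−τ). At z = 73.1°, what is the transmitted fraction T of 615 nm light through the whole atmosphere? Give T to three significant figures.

0.856

sec 73.1° = 3.4399.
τ = 0.0656 × (560/615)⁴ × 3.4399 = 0.0656 × 0.6875 × 3.4399 = 0.1551.
T = exp(−0.1551) = 0.8563.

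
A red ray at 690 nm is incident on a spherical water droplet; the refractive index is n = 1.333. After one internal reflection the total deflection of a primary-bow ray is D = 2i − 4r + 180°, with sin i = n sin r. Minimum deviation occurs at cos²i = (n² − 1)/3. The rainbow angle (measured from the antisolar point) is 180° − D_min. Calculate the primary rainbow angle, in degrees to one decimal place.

cos²i = (1.77689 − 1)/3 = 0.25896; i = arccos(0.50888) = 59.410°.
sin r = sin 59.410°/1.333 = 0.64579; r = 40.225°.
D_min = 2·59.410° − 4·40.225° + 180° = 137.922°.
Rainbow angle = 180° − D_min = 42.078°.

42.1°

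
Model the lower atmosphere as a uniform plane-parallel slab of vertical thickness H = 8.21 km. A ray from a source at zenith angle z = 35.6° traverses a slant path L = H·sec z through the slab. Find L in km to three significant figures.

10.1 km

sec z = 1/cos 35.6° = 1.2299.
L = 8.21 × 1.2299 = 10.097 km.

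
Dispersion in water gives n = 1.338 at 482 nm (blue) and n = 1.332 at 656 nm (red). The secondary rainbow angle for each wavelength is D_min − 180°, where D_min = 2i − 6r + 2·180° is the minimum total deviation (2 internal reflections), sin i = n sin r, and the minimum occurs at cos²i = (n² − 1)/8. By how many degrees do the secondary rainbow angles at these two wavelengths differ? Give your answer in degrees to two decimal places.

1.56°

At 482 nm (n = 1.338): cos²i = 0.09878 → i = 71.682°, r = 45.195°, D_min = 232.193°, rainbow angle = 52.193°.
At 656 nm (n = 1.332): cos²i = 0.09678 → i = 71.875°, r = 45.520°, D_min = 230.628°, rainbow angle = 50.628°.
Angular width = |52.193° − 50.628°| = 1.564°.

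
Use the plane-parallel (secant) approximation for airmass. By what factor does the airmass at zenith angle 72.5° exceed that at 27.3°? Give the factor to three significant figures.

X(72.5°)/X(27.3°) = sec 72.5° / sec 27.3° = cos 27.3° / cos 72.5° = 0.8886/0.3007 = 2.9551.

2.96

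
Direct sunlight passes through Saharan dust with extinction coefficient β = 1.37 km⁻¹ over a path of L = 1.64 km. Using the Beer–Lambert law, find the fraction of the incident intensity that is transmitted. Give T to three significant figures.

τ = β·L = 1.37 × 1.64 = 2.2468.
T = exp(−2.2468) = 0.1057.

0.106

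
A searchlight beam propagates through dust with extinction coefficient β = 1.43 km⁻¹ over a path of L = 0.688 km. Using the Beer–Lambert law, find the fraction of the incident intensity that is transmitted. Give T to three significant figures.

0.374

τ = β·L = 1.43 × 0.688 = 0.9838.
T = exp(−0.9838) = 0.3739.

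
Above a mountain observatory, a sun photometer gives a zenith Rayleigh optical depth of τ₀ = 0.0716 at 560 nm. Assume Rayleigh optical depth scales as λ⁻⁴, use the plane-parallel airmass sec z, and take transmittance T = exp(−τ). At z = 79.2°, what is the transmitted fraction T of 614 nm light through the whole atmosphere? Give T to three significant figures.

sec 79.2° = 5.3367.
τ = 0.0716 × (560/614)⁴ × 5.3367 = 0.0716 × 0.6920 × 5.3367 = 0.2644.
T = exp(−0.2644) = 0.7677.

0.768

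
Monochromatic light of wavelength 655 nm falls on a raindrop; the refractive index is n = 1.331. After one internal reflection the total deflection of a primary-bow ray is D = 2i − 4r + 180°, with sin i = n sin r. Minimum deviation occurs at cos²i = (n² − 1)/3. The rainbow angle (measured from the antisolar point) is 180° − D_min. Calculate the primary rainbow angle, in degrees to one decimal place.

cos²i = (1.77156 − 1)/3 = 0.25719; i = arccos(0.50714) = 59.527°.
sin r = sin 59.527°/1.331 = 0.64753; r = 40.356°.
D_min = 2·59.527° − 4·40.356° + 180° = 137.630°.
Rainbow angle = 180° − D_min = 42.370°.

42.4°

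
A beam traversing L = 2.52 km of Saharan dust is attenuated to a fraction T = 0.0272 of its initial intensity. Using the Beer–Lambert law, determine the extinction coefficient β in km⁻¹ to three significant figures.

Beer–Lambert: T = exp(−βL) ⇒ β = −ln(T)/L = −ln(0.0272)/2.52 = 3.6045/2.52 = 1.43 km⁻¹.

1.43 km⁻¹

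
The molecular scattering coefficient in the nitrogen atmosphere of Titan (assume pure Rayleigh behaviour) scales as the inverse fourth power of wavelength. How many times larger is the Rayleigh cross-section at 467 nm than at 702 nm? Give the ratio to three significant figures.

5.11

Rayleigh scattering ∝ λ⁻⁴, so the ratio of coefficients is the inverse fourth power of the wavelength ratio.
σ(467)/σ(702) = (702/467)⁴ = (1.5032)⁴ = 5.106.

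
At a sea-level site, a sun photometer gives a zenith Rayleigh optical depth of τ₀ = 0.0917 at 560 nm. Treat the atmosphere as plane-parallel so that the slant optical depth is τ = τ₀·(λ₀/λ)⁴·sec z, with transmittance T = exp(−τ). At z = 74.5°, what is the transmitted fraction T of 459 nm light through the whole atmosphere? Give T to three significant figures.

sec 74.5° = 3.7420.
τ = 0.0917 × (560/459)⁴ × 3.7420 = 0.0917 × 2.2157 × 3.7420 = 0.7603.
T = exp(−0.7603) = 0.4675.

0.468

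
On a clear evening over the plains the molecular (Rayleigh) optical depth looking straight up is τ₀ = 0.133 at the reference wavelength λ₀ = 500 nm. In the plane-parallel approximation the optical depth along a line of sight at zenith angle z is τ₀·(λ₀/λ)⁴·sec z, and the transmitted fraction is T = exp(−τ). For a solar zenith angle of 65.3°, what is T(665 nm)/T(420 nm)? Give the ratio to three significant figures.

1.71

Airmass: sec 65.3° = 2.3931.
τ(665 nm) = 0.133 × (500/665)⁴ × 2.3931 = 0.133 × 0.3196 × 2.3931 = 0.1017.
τ(420 nm) = 0.133 × (500/420)⁴ × 2.3931 = 0.133 × 2.0086 × 2.3931 = 0.6393.
T(665)/T(420) = exp(τ_B − τ_A) = exp(0.5376) = 1.7118.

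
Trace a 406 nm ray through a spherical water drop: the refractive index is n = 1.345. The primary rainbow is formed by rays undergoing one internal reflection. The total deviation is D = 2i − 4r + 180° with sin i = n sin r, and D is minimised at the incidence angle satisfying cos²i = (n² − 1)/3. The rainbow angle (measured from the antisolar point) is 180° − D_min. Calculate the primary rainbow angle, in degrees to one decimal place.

40.4°

cos²i = (1.80902 − 1)/3 = 0.26967; i = arccos(0.51930) = 58.715°.
sin r = sin 58.715°/1.345 = 0.63538; r = 39.448°.
D_min = 2·58.715° − 4·39.448° + 180° = 139.635°.
Rainbow angle = 180° − D_min = 40.365°.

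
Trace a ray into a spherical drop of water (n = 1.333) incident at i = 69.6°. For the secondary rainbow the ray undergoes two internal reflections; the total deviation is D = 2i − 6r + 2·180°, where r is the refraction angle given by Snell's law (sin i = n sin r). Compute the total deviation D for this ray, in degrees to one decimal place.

231.1°

sin r = sin 69.6° / 1.333 = 0.9373/1.333 = 0.7031; r = 44.68°.
D = 2·69.6° − 6·44.68° + 2·180° = 139.20° − 268.08° + 360° = 231.12°.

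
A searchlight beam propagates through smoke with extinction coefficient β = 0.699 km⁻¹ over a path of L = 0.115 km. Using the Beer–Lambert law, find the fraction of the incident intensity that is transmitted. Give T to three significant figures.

τ = β·L = 0.699 × 0.115 = 0.0804.
T = exp(−0.0804) = 0.9228.

0.923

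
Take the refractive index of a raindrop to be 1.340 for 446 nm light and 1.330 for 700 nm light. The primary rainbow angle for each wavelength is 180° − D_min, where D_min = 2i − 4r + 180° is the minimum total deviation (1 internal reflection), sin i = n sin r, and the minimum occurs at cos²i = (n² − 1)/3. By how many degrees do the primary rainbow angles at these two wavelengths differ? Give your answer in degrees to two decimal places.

At 446 nm (n = 1.340): cos²i = 0.26520 → i = 59.004°, r = 39.770°, D_min = 138.929°, rainbow angle = 41.071°.
At 700 nm (n = 1.330): cos²i = 0.25630 → i = 59.585°, r = 40.422°, D_min = 137.484°, rainbow angle = 42.516°.
Angular width = |41.071° − 42.516°| = 1.445°.

1.45°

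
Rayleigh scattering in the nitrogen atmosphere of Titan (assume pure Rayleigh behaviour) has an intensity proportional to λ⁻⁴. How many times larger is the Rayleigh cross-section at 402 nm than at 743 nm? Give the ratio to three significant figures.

11.7

Rayleigh scattering ∝ λ⁻⁴, so the ratio of coefficients is the inverse fourth power of the wavelength ratio.
σ(402)/σ(743) = (743/402)⁴ = (1.8483)⁴ = 11.67.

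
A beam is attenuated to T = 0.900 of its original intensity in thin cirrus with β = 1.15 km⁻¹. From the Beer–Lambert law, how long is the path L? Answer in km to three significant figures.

0.0916 km

Beer–Lambert: T = exp(−βL) ⇒ L = −ln(T)/β = −ln(0.900)/1.15 = 0.1054/1.15 = 0.09162 km.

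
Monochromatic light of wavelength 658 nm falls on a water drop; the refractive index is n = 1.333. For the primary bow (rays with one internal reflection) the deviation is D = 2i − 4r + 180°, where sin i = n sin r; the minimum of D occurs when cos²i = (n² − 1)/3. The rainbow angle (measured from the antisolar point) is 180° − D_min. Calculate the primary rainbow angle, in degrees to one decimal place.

cos²i = (1.77689 − 1)/3 = 0.25896; i = arccos(0.50888) = 59.410°.
sin r = sin 59.410°/1.333 = 0.64579; r = 40.225°.
D_min = 2·59.410° − 4·40.225° + 180° = 137.922°.
Rainbow angle = 180° − D_min = 42.078°.

42.1°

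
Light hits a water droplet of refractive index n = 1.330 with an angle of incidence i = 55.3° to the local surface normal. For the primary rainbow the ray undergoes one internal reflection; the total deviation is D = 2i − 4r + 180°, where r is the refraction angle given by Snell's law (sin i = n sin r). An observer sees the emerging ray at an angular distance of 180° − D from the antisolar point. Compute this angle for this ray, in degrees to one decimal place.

42.1°

sin r = sin 55.3° / 1.330 = 0.8221/1.330 = 0.6182; r = 38.18°.
D = 2·55.3° − 4·38.18° + 180° = 110.60° − 152.73° + 180° = 137.87°.
Angle from antisolar point = 180° − D = 42.13°.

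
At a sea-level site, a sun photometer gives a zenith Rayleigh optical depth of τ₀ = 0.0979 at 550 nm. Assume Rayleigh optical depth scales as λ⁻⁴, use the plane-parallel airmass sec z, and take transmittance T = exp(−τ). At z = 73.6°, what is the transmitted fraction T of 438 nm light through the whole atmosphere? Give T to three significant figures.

0.422

sec 73.6° = 3.5418.
τ = 0.0979 × (550/438)⁴ × 3.5418 = 0.0979 × 2.4863 × 3.5418 = 0.8621.
T = exp(−0.8621) = 0.4223.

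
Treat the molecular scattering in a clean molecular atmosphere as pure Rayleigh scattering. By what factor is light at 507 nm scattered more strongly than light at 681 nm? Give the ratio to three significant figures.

Rayleigh scattering ∝ λ⁻⁴, so the ratio of coefficients is the inverse fourth power of the wavelength ratio.
σ(507)/σ(681) = (681/507)⁴ = (1.3432)⁴ = 3.255.

3.26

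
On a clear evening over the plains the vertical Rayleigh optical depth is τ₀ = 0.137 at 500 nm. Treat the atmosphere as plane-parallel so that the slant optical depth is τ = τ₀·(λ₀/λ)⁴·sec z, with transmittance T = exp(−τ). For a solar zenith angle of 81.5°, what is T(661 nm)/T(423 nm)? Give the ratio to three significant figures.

Airmass: sec 81.5° = 6.7655.
τ(661 nm) = 0.137 × (500/661)⁴ × 6.7655 = 0.137 × 0.3274 × 6.7655 = 0.3035.
τ(423 nm) = 0.137 × (500/423)⁴ × 6.7655 = 0.137 × 1.9522 × 6.7655 = 1.8094.
T(661)/T(423) = exp(τ_B − τ_A) = exp(1.5060) = 4.5085.

4.51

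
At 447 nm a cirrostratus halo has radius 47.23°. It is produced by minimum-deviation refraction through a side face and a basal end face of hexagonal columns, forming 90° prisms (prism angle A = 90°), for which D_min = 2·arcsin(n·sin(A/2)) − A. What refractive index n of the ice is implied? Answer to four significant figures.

1.317

Rearranging: n = sin((D_min + A)/2) / sin(A/2).
(D_min + A)/2 = (47.23° + 90°)/2 = 68.615°.
n = sin 68.615° / sin 45° = 0.9312 / 0.7071 = 1.3168.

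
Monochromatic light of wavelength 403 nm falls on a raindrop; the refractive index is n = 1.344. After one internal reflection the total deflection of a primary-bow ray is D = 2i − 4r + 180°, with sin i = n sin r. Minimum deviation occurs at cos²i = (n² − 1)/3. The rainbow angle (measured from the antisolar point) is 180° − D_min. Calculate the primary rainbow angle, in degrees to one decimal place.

40.5°

cos²i = (1.80634 − 1)/3 = 0.26878; i = arccos(0.51844) = 58.772°.
sin r = sin 58.772°/1.344 = 0.63625; r = 39.512°.
D_min = 2·58.772° − 4·39.512° + 180° = 139.495°.
Rainbow angle = 180° − D_min = 40.505°.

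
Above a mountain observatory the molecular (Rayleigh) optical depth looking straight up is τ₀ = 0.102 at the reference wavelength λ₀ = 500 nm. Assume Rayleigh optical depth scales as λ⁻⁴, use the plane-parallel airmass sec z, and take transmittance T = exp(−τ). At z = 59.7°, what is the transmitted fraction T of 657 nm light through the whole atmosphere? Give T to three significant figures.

0.934

sec 59.7° = 1.9821.
τ = 0.102 × (500/657)⁴ × 1.9821 = 0.102 × 0.3354 × 1.9821 = 0.0678.
T = exp(−0.0678) = 0.9344.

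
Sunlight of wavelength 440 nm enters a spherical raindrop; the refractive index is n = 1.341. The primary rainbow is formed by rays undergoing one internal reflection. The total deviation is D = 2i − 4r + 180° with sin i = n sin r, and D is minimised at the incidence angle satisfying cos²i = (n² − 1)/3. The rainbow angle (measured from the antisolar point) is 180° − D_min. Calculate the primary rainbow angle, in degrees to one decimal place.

40.9°

cos²i = (1.79828 − 1)/3 = 0.26609; i = arccos(0.51584) = 58.946°.
sin r = sin 58.946°/1.341 = 0.63884; r = 39.705°.
D_min = 2·58.946° − 4·39.705° + 180° = 139.071°.
Rainbow angle = 180° − D_min = 40.929°.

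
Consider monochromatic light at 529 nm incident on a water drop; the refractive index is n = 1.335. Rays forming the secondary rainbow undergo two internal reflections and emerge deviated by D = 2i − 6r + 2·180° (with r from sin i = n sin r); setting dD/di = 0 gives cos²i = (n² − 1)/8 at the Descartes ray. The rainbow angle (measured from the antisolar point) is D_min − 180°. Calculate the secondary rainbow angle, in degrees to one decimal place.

cos²i = (1.78222 − 1)/8 = 0.09778; i = arccos(0.31269) = 71.778°.
sin r = sin 71.778°/1.335 = 0.71150; r = 45.357°.
D_min = 2·71.778° − 6·45.357° + 360° = 231.414°.
Rainbow angle = D_min − 180° = 51.414°.

51.4°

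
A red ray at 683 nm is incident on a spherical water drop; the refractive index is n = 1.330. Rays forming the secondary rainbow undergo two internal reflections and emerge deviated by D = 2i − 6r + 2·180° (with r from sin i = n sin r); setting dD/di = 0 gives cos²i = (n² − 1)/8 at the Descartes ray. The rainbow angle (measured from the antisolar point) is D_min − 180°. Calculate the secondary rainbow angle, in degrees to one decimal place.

cos²i = (1.76890 − 1)/8 = 0.09611; i = arccos(0.31002) = 71.940°.
sin r = sin 71.940°/1.330 = 0.71483; r = 45.630°.
D_min = 2·71.940° − 6·45.630° + 360° = 230.101°.
Rainbow angle = D_min − 180° = 50.101°.

50.1°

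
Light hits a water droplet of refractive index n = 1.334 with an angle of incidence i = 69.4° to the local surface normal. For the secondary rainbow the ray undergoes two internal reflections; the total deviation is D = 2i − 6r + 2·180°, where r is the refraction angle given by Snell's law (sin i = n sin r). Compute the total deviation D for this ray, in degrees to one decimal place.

231.4°

sin r = sin 69.4° / 1.334 = 0.9361/1.334 = 0.7017; r = 44.56°.
D = 2·69.4° − 6·44.56° + 2·180° = 138.80° − 267.38° + 360° = 231.42°.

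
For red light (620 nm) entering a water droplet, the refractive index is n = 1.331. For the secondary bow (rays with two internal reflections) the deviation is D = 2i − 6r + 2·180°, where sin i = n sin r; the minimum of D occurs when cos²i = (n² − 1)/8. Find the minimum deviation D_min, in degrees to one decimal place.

230.4°

cos²i = (1.77156 − 1)/8 = 0.09645; i = arccos(0.31056) = 71.907°.
sin r = sin 71.907°/1.331 = 0.71417; r = 45.575°.
D_min = 2·71.907° − 6·45.575° + 360° = 230.365°.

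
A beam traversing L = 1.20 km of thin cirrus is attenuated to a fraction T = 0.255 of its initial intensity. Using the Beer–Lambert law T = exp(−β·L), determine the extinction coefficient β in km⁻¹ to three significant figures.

1.14 km⁻¹

Beer–Lambert: T = exp(−βL) ⇒ β = −ln(T)/L = −ln(0.255)/1.20 = 1.3665/1.20 = 1.139 km⁻¹.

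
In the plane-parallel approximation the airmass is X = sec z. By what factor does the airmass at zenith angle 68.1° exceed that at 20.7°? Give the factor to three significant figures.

X(68.1°)/X(20.7°) = sec 68.1° / sec 20.7° = cos 20.7° / cos 68.1° = 0.9354/0.3730 = 2.5080.

2.51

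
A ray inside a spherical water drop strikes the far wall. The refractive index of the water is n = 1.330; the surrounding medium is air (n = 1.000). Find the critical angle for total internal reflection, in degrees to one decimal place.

sin θ_c = n_air / n = 1.000 / 1.330 = 0.7519.
θ_c = arcsin(0.7519) = 48.75°.

48.8°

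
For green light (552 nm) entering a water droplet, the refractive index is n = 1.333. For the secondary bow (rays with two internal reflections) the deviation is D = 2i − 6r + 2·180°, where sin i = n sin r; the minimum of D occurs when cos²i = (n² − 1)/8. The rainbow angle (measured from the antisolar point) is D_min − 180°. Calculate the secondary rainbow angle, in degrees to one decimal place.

50.9°

cos²i = (1.77689 − 1)/8 = 0.09711; i = arccos(0.31163) = 71.843°.
sin r = sin 71.843°/1.333 = 0.71283; r = 45.466°.
D_min = 2·71.843° − 6·45.466° + 360° = 230.891°.
Rainbow angle = D_min − 180° = 50.891°.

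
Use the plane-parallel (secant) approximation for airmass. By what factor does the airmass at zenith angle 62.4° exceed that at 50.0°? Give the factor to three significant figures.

X(62.4°)/X(50.0°) = sec 62.4° / sec 50.0° = cos 50.0° / cos 62.4° = 0.6428/0.4633 = 1.3874.

1.39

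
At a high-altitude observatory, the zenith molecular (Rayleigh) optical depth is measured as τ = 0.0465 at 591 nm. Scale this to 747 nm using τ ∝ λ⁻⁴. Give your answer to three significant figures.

0.0182

τ(747 nm) = τ(591 nm) × (591/747)⁴ = 0.0465 × (0.7912)⁴ = 0.0465 × 0.3918 = 0.0182.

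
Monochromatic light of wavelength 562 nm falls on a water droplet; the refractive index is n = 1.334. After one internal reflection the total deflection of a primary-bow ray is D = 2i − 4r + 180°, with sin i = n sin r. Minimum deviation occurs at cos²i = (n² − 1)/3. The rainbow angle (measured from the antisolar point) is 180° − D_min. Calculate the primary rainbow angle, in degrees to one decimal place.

cos²i = (1.77956 − 1)/3 = 0.25985; i = arccos(0.50976) = 59.352°.
sin r = sin 59.352°/1.334 = 0.64492; r = 40.159°.
D_min = 2·59.352° − 4·40.159° + 180° = 138.067°.
Rainbow angle = 180° − D_min = 41.933°.

41.9°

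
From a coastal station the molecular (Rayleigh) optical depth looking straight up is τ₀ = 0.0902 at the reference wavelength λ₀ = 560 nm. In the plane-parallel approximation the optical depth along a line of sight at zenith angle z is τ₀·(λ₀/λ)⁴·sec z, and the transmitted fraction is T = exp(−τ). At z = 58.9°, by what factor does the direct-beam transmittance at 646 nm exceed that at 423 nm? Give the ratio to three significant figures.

Airmass: sec 58.9° = 1.9360.
τ(646 nm) = 0.0902 × (560/646)⁴ × 1.9360 = 0.0902 × 0.5647 × 1.9360 = 0.0986.
τ(423 nm) = 0.0902 × (560/423)⁴ × 1.9360 = 0.0902 × 3.0718 × 1.9360 = 0.5364.
T(646)/T(423) = exp(τ_B − τ_A) = exp(0.4378) = 1.5493.

1.55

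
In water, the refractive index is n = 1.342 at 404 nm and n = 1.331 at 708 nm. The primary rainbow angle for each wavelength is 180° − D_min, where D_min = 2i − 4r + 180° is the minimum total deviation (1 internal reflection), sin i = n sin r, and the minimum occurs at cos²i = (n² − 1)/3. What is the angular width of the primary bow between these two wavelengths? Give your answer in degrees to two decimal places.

1.58°

At 404 nm (n = 1.342): cos²i = 0.26699 → i = 58.888°, r = 39.641°, D_min = 139.213°, rainbow angle = 40.787°.
At 708 nm (n = 1.331): cos²i = 0.25719 → i = 59.527°, r = 40.356°, D_min = 137.630°, rainbow angle = 42.370°.
Angular width = |40.787° − 42.370°| = 1.583°.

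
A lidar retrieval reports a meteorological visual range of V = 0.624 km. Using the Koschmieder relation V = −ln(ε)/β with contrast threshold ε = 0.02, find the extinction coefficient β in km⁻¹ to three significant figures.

6.27 km⁻¹

β = −ln(0.02) / V = 3.912 / 0.624 = 6.2693 km⁻¹.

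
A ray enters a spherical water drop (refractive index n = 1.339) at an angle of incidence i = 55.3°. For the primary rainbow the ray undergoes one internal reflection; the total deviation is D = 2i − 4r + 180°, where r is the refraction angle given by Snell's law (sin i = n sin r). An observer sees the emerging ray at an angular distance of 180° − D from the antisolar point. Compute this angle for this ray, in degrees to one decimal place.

sin r = sin 55.3° / 1.339 = 0.8221/1.339 = 0.6140; r = 37.88°.
D = 2·55.3° − 4·37.88° + 180° = 110.60° − 151.52° + 180° = 139.08°.
Angle from antisolar point = 180° − D = 40.92°.

40.9°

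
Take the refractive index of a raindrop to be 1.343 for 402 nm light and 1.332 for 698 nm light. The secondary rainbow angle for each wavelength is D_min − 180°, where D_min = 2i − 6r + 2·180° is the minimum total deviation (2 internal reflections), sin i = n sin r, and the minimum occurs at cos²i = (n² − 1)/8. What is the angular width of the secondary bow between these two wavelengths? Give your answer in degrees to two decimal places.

At 402 nm (n = 1.343): cos²i = 0.10046 → i = 71.522°, r = 44.928°, D_min = 233.478°, rainbow angle = 53.478°.
At 698 nm (n = 1.332): cos²i = 0.09678 → i = 71.875°, r = 45.520°, D_min = 230.628°, rainbow angle = 50.628°.
Angular width = |53.478° − 50.628°| = 2.849°.

2.85°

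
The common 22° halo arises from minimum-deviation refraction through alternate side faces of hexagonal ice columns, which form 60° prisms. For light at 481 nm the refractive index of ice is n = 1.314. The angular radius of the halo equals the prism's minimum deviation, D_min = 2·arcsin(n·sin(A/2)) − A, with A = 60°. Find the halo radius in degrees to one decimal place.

22.1°

n·sin(A/2) = 1.314 × sin 30° = 1.314 × 0.5000 = 0.6570.
D_min = 2·arcsin(0.6570) − 60° = 2 × 41.071° − 60° = 22.143°.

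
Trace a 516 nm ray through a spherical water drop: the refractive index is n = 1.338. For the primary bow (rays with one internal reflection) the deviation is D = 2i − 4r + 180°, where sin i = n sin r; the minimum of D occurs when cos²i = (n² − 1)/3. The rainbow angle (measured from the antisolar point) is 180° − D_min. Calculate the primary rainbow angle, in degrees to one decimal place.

41.4°

cos²i = (1.79024 − 1)/3 = 0.26341; i = arccos(0.51324) = 59.120°.
sin r = sin 59.120°/1.338 = 0.64144; r = 39.899°.
D_min = 2·59.120° − 4·39.899° + 180° = 138.643°.
Rainbow angle = 180° − D_min = 41.357°.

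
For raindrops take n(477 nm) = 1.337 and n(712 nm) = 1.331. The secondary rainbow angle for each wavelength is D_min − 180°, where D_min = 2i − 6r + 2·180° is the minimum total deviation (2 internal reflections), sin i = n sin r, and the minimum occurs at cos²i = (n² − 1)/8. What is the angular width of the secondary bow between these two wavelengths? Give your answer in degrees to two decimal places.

At 477 nm (n = 1.337): cos²i = 0.09845 → i = 71.714°, r = 45.249°, D_min = 231.934°, rainbow angle = 51.934°.
At 712 nm (n = 1.331): cos²i = 0.09645 → i = 71.907°, r = 45.575°, D_min = 230.365°, rainbow angle = 50.365°.
Angular width = |51.934° − 50.365°| = 1.569°.

1.57°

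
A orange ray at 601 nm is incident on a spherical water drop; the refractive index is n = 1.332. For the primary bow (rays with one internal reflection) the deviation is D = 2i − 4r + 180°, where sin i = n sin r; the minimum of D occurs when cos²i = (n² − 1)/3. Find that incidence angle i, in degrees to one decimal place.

cos²i = (1.332² − 1)/3 = (1.77422 − 1)/3 = 0.25807.
cos i = 0.50801, so i = 59.469°.

59.5°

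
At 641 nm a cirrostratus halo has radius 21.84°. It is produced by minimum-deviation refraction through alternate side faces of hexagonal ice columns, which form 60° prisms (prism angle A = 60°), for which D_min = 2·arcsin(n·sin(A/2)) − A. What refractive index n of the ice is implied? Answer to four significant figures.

1.310

Rearranging: n = sin((D_min + A)/2) / sin(A/2).
(D_min + A)/2 = (21.84° + 60°)/2 = 40.920°.
n = sin 40.920° / sin 30° = 0.6550 / 0.5000 = 1.3100.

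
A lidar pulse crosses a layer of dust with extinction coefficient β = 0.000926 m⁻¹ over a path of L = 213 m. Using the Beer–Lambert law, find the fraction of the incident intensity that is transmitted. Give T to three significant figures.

τ = β·L = 0.000926 × 213 = 0.1972.
T = exp(−0.1972) = 0.8210.

0.821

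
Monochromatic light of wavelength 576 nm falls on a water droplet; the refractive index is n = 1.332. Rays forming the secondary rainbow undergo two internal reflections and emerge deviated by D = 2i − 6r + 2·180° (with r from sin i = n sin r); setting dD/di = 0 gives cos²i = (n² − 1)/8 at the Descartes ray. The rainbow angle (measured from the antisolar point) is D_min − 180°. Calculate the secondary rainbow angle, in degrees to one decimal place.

cos²i = (1.77422 − 1)/8 = 0.09678; i = arccos(0.31109) = 71.875°.
sin r = sin 71.875°/1.332 = 0.71350; r = 45.520°.
D_min = 2·71.875° − 6·45.520° + 360° = 230.628°.
Rainbow angle = D_min − 180° = 50.628°.

50.6°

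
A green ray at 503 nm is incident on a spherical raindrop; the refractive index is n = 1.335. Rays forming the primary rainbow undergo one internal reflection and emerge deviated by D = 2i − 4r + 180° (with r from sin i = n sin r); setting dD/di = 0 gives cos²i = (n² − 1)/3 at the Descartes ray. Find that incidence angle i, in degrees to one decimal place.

cos²i = (1.335² − 1)/3 = (1.78222 − 1)/3 = 0.26074.
cos i = 0.51063, so i = 59.294°.

59.3°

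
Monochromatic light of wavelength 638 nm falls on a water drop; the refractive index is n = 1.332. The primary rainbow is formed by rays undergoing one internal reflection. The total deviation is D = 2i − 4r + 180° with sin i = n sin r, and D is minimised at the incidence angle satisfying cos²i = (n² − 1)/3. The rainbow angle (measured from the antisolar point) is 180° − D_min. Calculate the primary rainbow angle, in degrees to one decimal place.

42.2°

cos²i = (1.77422 − 1)/3 = 0.25807; i = arccos(0.50801) = 59.469°.
sin r = sin 59.469°/1.332 = 0.64666; r = 40.290°.
D_min = 2·59.469° − 4·40.290° + 180° = 137.776°.
Rainbow angle = 180° − D_min = 42.224°.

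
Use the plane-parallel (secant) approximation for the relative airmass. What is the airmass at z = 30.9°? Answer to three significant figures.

X = sec z = 1/cos 30.9° = 1/0.8581 = 1.1654.

1.17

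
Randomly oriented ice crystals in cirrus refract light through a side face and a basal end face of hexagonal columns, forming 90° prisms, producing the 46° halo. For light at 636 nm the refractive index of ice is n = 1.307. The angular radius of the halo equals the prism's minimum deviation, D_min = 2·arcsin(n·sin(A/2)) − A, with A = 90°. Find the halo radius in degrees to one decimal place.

n·sin(A/2) = 1.307 × sin 45° = 1.307 × 0.7071 = 0.9242.
D_min = 2·arcsin(0.9242) − 90° = 2 × 67.546° − 90° = 45.093°.

45.1°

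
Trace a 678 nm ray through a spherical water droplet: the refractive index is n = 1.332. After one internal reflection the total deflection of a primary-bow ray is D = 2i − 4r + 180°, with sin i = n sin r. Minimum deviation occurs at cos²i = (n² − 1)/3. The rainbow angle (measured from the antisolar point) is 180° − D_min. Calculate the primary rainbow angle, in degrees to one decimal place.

cos²i = (1.77422 − 1)/3 = 0.25807; i = arccos(0.50801) = 59.469°.
sin r = sin 59.469°/1.332 = 0.64666; r = 40.290°.
D_min = 2·59.469° − 4·40.290° + 180° = 137.776°.
Rainbow angle = 180° − D_min = 42.224°.

42.2°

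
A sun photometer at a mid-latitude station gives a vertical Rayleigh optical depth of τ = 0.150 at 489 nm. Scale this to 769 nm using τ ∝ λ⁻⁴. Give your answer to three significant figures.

τ(769 nm) = τ(489 nm) × (489/769)⁴ = 0.150 × (0.6359)⁴ = 0.150 × 0.1635 = 0.0245.

0.0245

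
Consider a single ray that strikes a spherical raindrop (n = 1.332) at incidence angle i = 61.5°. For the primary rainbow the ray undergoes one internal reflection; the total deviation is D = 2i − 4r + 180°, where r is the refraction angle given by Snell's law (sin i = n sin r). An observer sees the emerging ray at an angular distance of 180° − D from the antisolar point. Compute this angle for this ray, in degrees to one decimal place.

sin r = sin 61.5° / 1.332 = 0.8788/1.332 = 0.6598; r = 41.28°.
D = 2·61.5° − 4·41.28° + 180° = 123.00° − 165.13° + 180° = 137.87°.
Angle from antisolar point = 180° − D = 42.13°.

42.1°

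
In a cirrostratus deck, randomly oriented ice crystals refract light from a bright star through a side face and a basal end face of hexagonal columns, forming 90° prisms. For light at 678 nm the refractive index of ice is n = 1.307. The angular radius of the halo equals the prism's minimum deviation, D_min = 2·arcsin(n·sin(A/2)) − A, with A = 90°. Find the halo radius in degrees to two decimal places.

45.09°

n·sin(A/2) = 1.307 × sin 45° = 1.307 × 0.7071 = 0.9242.
D_min = 2·arcsin(0.9242) − 90° = 2 × 67.546° − 90° = 45.093°.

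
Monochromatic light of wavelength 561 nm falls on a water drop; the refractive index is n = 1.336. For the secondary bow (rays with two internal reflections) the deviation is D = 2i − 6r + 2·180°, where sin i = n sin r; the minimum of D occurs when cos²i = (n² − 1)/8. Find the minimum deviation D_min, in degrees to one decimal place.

231.7°

cos²i = (1.78490 − 1)/8 = 0.09811; i = arccos(0.31323) = 71.746°.
sin r = sin 71.746°/1.336 = 0.71084; r = 45.303°.
D_min = 2·71.746° − 6·45.303° + 360° = 231.674°.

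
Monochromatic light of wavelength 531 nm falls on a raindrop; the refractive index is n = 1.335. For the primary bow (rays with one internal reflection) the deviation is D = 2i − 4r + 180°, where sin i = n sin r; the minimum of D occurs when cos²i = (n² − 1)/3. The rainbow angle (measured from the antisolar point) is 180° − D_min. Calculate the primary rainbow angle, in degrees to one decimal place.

41.8°

cos²i = (1.78222 − 1)/3 = 0.26074; i = arccos(0.51063) = 59.294°.
sin r = sin 59.294°/1.335 = 0.64405; r = 40.094°.
D_min = 2·59.294° − 4·40.094° + 180° = 138.212°.
Rainbow angle = 180° − D_min = 41.788°.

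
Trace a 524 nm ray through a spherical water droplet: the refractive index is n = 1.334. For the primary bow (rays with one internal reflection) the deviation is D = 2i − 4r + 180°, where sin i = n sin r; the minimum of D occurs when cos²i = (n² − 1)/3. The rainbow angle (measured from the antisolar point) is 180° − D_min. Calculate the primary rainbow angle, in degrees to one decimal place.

41.9°

cos²i = (1.77956 − 1)/3 = 0.25985; i = arccos(0.50976) = 59.352°.
sin r = sin 59.352°/1.334 = 0.64492; r = 40.159°.
D_min = 2·59.352° − 4·40.159° + 180° = 138.067°.
Rainbow angle = 180° − D_min = 41.933°.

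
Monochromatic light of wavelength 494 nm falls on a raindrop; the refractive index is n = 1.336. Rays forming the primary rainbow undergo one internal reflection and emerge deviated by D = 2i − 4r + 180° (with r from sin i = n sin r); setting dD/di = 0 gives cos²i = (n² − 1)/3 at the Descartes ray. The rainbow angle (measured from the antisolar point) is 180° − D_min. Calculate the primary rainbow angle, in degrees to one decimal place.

cos²i = (1.78490 − 1)/3 = 0.26163; i = arccos(0.51150) = 59.236°.
sin r = sin 59.236°/1.336 = 0.64318; r = 40.029°.
D_min = 2·59.236° − 4·40.029° + 180° = 138.356°.
Rainbow angle = 180° − D_min = 41.644°.

41.6°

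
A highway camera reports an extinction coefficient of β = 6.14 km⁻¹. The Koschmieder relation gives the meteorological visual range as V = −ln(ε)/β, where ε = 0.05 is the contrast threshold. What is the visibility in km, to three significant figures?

0.488 km

V = −ln(0.05) / 6.14 = 2.996 / 6.14 = 0.4879 km.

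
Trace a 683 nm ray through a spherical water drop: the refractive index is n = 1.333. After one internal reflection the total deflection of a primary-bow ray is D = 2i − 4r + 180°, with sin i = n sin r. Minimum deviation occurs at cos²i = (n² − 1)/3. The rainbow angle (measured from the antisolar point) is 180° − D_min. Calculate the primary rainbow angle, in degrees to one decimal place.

42.1°

cos²i = (1.77689 − 1)/3 = 0.25896; i = arccos(0.50888) = 59.410°.
sin r = sin 59.410°/1.333 = 0.64579; r = 40.225°.
D_min = 2·59.410° − 4·40.225° + 180° = 137.922°.
Rainbow angle = 180° − D_min = 42.078°.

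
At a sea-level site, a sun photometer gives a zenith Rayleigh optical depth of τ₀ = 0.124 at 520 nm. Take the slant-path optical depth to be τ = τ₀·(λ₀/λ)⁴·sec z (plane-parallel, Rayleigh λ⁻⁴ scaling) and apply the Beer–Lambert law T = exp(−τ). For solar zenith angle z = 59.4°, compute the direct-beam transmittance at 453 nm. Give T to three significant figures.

sec 59.4° = 1.9645.
τ = 0.124 × (520/453)⁴ × 1.9645 = 0.124 × 1.7363 × 1.9645 = 0.4230.
T = exp(−0.4230) = 0.6551.

0.655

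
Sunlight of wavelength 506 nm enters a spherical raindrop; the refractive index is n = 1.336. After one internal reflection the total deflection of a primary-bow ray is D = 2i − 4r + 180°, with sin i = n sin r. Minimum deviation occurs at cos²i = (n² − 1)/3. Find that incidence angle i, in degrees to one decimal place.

cos²i = (1.336² − 1)/3 = (1.78490 − 1)/3 = 0.26163.
cos i = 0.51150, so i = 59.236°.

59.2°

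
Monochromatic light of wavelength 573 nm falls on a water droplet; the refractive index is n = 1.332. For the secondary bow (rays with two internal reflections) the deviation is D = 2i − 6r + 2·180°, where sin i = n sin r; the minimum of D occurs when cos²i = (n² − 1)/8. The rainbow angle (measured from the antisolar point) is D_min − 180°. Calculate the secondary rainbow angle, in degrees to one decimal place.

50.6°

cos²i = (1.77422 − 1)/8 = 0.09678; i = arccos(0.31109) = 71.875°.
sin r = sin 71.875°/1.332 = 0.71350; r = 45.520°.
D_min = 2·71.875° − 6·45.520° + 360° = 230.628°.
Rainbow angle = D_min − 180° = 50.628°.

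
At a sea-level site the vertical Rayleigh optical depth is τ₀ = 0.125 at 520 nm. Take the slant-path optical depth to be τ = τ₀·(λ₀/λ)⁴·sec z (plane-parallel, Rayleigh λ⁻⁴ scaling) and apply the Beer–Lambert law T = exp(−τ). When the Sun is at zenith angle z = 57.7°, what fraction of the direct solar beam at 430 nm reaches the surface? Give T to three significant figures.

sec 57.7° = 1.8714.
τ = 0.125 × (520/430)⁴ × 1.8714 = 0.125 × 2.1386 × 1.8714 = 0.5003.
T = exp(−0.5003) = 0.6064.

0.606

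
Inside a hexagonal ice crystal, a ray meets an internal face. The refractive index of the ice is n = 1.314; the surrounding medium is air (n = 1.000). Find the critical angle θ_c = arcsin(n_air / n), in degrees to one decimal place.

49.6°

sin θ_c = n_air / n = 1.000 / 1.314 = 0.7610.
θ_c = arcsin(0.7610) = 49.56°.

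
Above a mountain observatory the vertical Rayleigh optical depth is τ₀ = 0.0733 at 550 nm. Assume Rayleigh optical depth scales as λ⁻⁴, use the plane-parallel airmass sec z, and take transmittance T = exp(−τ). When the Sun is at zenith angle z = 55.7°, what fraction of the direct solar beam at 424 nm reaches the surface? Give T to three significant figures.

0.692

sec 55.7° = 1.7745.
τ = 0.0733 × (550/424)⁴ × 1.7745 = 0.0733 × 2.8313 × 1.7745 = 0.3683.
T = exp(−0.3683) = 0.6919.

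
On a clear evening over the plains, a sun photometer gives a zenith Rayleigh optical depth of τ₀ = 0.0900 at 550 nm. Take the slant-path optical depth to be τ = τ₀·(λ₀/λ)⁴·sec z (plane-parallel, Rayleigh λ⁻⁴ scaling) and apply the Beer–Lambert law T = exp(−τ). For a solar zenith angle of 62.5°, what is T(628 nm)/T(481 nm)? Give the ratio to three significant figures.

Airmass: sec 62.5° = 2.1657.
τ(628 nm) = 0.0900 × (550/628)⁴ × 2.1657 = 0.0900 × 0.5883 × 2.1657 = 0.1147.
τ(481 nm) = 0.0900 × (550/481)⁴ × 2.1657 = 0.0900 × 1.7095 × 2.1657 = 0.3332.
T(628)/T(481) = exp(τ_B − τ_A) = exp(0.2185) = 1.2442.

1.24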